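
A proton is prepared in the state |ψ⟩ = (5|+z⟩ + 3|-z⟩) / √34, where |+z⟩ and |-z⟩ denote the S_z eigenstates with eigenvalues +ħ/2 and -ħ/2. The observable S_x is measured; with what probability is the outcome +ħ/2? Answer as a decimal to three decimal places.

0.941

|+x⟩ = (|+z⟩ + |-z⟩)/√2, so ⟨+x|ψ⟩ = (8) / (√2·√34).
P = |8|² / 68 = 64/68.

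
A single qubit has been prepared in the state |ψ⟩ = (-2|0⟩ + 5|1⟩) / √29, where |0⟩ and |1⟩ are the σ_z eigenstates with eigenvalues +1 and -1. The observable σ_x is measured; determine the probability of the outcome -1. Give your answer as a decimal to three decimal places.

0.845

|-x⟩ = (|0⟩ - |1⟩)/√2, so ⟨-x|ψ⟩ = (-7) / (√2·√29).
P = |-7|² / 58 = 49/58.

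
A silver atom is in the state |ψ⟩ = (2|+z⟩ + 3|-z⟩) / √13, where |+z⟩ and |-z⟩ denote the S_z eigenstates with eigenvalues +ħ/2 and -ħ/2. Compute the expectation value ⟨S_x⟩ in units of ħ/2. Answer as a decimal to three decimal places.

0.923

⟨σ_x⟩ = 2 Re(a* b)/(|a|²+|b|²) with a = 2, b = 3.
a* b = 6, so ⟨σ_x⟩ = 12/13.
⟨S_x⟩ = (ħ/2)·⟨σ_x⟩.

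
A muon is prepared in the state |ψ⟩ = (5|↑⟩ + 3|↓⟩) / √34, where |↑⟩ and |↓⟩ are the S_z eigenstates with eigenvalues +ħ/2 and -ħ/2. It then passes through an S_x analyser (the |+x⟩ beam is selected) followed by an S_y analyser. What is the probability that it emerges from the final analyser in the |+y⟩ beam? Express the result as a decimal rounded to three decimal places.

First analyser (S_x): P(|+x⟩) = |⟨+x|ψ⟩|² = 64/68.
After stage 1 the state is |+x⟩; P(|+y⟩) = |⟨+y|+x⟩|² = 1/2.
Joint probability = 64/68 × 1/2 = 0.471.

0.471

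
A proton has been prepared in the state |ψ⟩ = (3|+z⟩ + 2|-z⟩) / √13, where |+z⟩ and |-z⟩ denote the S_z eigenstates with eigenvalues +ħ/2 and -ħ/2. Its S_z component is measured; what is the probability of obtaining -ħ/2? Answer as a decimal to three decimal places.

The -ħ/2 outcome corresponds to |-z⟩. Its amplitude in |ψ⟩ is 2/√13.
P = |2|² / 13 = 4/13.

0.308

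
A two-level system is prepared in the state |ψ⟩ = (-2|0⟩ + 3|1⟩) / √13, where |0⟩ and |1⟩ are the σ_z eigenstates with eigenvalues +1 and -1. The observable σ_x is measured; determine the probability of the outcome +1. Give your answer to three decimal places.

0.038

|+x⟩ = (|0⟩ + |1⟩)/√2, so ⟨+x|ψ⟩ = (1) / (√2·√13).
P = |1|² / 26 = 1/26.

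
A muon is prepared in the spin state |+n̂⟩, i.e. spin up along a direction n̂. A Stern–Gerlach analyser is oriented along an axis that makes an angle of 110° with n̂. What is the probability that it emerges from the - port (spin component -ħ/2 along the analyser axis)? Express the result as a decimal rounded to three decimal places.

For spin-½, the probability of finding spin-up along an axis at angle θ to the initial spin direction is cos²(θ/2); spin-down is sin²(θ/2).
θ = 110°, so P = sin²(55°) ≈ 0.671.

0.671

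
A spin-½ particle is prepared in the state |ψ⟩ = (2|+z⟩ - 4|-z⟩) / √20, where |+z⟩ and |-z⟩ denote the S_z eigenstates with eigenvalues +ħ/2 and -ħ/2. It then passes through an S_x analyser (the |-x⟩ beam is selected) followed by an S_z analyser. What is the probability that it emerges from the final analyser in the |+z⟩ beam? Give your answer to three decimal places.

First analyser (S_x): P(|-x⟩) = |⟨-x|ψ⟩|² = 36/40.
After stage 1 the state is |-x⟩; P(|+z⟩) = |⟨+z|-x⟩|² = 1/2.
Joint probability = 36/40 × 1/2 = 0.450.

0.450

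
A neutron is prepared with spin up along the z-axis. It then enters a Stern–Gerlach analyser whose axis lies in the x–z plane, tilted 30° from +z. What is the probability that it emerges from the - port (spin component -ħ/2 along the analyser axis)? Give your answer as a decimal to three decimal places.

0.067

For spin-½, the probability of finding spin-up along an axis at angle θ to the initial spin direction is cos²(θ/2); spin-down is sin²(θ/2).
θ = 30°, so P = sin²(15°) ≈ 0.067.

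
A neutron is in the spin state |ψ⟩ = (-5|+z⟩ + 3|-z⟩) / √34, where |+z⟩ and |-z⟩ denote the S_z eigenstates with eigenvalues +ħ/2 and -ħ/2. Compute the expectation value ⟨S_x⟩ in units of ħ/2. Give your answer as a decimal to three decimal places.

-0.882

⟨σ_x⟩ = 2 Re(a* b)/(|a|²+|b|²) with a = -5, b = 3.
a* b = -15, so ⟨σ_x⟩ = -30/34.
⟨S_x⟩ = (ħ/2)·⟨σ_x⟩.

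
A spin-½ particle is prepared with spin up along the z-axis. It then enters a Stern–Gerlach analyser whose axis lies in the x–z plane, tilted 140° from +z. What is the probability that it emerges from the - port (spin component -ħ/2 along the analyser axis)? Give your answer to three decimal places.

For spin-½, the probability of finding spin-up along an axis at angle θ to the initial spin direction is cos²(θ/2); spin-down is sin²(θ/2).
θ = 140°, so P = sin²(70°) ≈ 0.883.

0.883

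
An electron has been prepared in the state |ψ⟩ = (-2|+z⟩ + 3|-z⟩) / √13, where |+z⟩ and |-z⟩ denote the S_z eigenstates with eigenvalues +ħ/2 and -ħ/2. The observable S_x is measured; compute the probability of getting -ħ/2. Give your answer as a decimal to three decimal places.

|-x⟩ = (|+z⟩ - |-z⟩)/√2, so ⟨-x|ψ⟩ = (-5) / (√2·√13).
P = |-5|² / 26 = 25/26.

0.962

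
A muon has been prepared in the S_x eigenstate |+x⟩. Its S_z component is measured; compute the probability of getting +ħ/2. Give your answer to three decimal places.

0.500

In the S_z basis, |+x⟩ = (|+z⟩ + |-z⟩)/√2 and |+z⟩ = |+z⟩.
|⟨+z|+x⟩|² = 1/2.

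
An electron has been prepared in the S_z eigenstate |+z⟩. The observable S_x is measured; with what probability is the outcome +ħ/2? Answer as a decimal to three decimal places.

In the S_z basis, |+z⟩ = |↑⟩ and |+x⟩ = (|↑⟩ + |↓⟩)/√2.
|⟨+x|+z⟩|² = 1/2.

0.500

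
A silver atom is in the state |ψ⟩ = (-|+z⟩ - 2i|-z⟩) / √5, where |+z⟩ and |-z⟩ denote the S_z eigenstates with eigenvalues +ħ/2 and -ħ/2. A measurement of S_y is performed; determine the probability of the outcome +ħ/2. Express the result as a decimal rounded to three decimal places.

0.900

|+y⟩ = (|+z⟩ + i|-z⟩)/√2, so ⟨+y|ψ⟩ = (-3) / (√2·√5).
P = |-3|² / 10 = 9/10.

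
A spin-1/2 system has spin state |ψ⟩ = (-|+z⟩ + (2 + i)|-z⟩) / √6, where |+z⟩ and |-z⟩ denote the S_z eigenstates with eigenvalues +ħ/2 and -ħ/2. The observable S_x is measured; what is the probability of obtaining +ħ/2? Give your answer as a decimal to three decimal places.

|+x⟩ = (|+z⟩ + |-z⟩)/√2, so ⟨+x|ψ⟩ = (1 + i) / (√2·√6).
P = |1 + i|² / 12 = 2/12.

0.167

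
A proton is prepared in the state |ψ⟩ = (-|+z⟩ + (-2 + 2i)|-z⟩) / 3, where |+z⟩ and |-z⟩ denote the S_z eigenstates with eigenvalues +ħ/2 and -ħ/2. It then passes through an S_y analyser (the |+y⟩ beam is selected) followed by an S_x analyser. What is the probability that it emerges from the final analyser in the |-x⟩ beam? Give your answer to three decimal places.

First analyser (S_y): P(|+y⟩) = |⟨+y|ψ⟩|² = 5/18.
After stage 1 the state is |+y⟩; P(|-x⟩) = |⟨-x|+y⟩|² = 1/2.
Joint probability = 5/18 × 1/2 = 0.139.

0.139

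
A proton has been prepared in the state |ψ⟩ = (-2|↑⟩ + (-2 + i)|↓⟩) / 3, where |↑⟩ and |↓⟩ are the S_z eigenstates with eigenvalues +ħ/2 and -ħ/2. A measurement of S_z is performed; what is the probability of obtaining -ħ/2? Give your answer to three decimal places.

The -ħ/2 outcome corresponds to |↓⟩. Its amplitude in |ψ⟩ is (-2 + i)/3.
P = |-2 + i|² / 9 = 5/9.

0.556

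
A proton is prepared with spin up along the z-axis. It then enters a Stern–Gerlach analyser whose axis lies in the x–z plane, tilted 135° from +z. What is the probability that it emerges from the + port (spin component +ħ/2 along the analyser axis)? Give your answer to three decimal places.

For spin-½, the probability of finding spin-up along an axis at angle θ to the initial spin direction is cos²(θ/2); spin-down is sin²(θ/2).
θ = 135°, so P = cos²(67.5°) ≈ 0.146.

0.146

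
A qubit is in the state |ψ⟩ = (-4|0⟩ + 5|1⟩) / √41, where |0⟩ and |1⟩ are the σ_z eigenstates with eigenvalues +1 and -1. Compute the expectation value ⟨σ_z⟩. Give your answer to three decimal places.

⟨σ_z⟩ = |a|² - |b|² divided by |a|²+|b|², with a, b the |0⟩, |1⟩ amplitudes.
= (16 - 25)/41 = -9/41.

-0.220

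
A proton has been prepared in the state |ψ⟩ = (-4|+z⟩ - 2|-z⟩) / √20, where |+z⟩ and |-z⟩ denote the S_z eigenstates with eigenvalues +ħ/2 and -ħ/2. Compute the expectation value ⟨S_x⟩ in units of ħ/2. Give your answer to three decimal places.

⟨σ_x⟩ = 2 Re(a* b)/(|a|²+|b|²) with a = -4, b = -2.
a* b = 8, so ⟨σ_x⟩ = 16/20.
⟨S_x⟩ = (ħ/2)·⟨σ_x⟩.

0.800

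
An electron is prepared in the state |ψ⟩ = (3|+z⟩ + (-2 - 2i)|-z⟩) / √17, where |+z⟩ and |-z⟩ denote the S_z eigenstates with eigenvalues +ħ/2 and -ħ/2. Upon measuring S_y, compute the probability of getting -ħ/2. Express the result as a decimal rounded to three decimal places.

|-y⟩ = (|+z⟩ - i|-z⟩)/√2, so ⟨-y|ψ⟩ = (5 - 2i) / (√2·√17).
P = |5 - 2i|² / 34 = 29/34.

0.853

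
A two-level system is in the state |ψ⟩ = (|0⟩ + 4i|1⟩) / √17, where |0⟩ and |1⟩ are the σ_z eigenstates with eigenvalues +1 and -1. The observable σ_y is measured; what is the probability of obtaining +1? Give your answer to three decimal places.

0.735

|+y⟩ = (|0⟩ + i|1⟩)/√2, so ⟨+y|ψ⟩ = (5) / (√2·√17).
P = |5|² / 34 = 25/34.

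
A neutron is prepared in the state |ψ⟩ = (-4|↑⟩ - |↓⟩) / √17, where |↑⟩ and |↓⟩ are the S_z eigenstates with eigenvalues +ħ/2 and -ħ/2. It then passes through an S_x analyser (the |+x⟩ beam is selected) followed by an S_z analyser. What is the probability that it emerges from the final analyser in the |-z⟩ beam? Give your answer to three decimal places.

0.368

First analyser (S_x): P(|+x⟩) = |⟨+x|ψ⟩|² = 25/34.
After stage 1 the state is |+x⟩; P(|-z⟩) = |⟨-z|+x⟩|² = 1/2.
Joint probability = 25/34 × 1/2 = 0.368.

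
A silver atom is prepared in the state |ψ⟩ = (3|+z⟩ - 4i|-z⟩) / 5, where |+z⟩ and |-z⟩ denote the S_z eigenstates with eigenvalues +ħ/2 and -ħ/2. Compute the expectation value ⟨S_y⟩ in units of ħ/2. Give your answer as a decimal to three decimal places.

⟨σ_y⟩ = 2 Im(a* b)/(|a|²+|b|²) with a = 3, b = -4i.
a* b = -12i, so ⟨σ_y⟩ = -24/25.
⟨S_y⟩ = (ħ/2)·⟨σ_y⟩.

-0.960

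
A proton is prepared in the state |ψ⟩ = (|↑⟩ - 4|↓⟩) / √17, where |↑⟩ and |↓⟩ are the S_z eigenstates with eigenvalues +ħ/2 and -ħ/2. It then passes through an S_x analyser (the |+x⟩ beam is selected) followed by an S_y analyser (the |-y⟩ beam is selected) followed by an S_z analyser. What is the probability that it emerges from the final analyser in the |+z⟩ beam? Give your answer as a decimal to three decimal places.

First analyser (S_x): P(|+x⟩) = |⟨+x|ψ⟩|² = 9/34.
After stage 1 the state is |+x⟩; P(|-y⟩) = |⟨-y|+x⟩|² = 1/2.
After stage 2 the state is |-y⟩; P(|+z⟩) = |⟨+z|-y⟩|² = 1/2.
Joint probability = 9/34 × 1/2 × 1/2 = 0.066.

0.066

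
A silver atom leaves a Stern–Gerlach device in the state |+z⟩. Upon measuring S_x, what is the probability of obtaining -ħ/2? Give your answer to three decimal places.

0.500

In the S_z basis, |+z⟩ = |↑⟩ and |-x⟩ = (|↑⟩ - |↓⟩)/√2.
|⟨-x|+z⟩|² = 1/2.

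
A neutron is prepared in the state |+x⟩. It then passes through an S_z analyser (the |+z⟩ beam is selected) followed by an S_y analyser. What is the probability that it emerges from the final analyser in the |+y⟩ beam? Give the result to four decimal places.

First analyser (S_z): from |+x⟩, P(|+z⟩) = 1/2.
After stage 1 the state is |+z⟩; P(|+y⟩) = |⟨+y|+z⟩|² = 1/2.
Joint probability = 1/2 × 1/2 = 0.2500.

0.2500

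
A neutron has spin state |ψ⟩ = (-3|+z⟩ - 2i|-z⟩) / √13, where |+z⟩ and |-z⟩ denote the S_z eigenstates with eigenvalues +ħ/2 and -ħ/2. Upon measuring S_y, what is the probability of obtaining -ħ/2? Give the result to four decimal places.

|-y⟩ = (|+z⟩ - i|-z⟩)/√2, so ⟨-y|ψ⟩ = (-1) / (√2·√13).
P = |-1|² / 26 = 1/26.

0.0385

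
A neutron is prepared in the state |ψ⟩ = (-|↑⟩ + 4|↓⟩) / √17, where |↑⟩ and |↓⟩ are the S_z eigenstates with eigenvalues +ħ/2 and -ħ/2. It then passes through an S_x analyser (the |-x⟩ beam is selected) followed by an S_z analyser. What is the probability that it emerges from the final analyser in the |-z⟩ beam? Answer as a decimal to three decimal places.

First analyser (S_x): P(|-x⟩) = |⟨-x|ψ⟩|² = 25/34.
After stage 1 the state is |-x⟩; P(|-z⟩) = |⟨-z|-x⟩|² = 1/2.
Joint probability = 25/34 × 1/2 = 0.368.

0.368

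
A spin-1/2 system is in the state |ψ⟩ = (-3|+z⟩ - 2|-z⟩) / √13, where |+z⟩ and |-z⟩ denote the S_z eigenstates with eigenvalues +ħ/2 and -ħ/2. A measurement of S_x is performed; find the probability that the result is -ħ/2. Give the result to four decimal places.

|-x⟩ = (|+z⟩ - |-z⟩)/√2, so ⟨-x|ψ⟩ = (-1) / (√2·√13).
P = |-1|² / 26 = 1/26.

0.0385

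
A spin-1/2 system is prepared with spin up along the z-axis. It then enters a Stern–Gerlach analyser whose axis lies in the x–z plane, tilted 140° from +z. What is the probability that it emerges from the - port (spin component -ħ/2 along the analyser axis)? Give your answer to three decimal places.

0.883

For spin-½, the probability of finding spin-up along an axis at angle θ to the initial spin direction is cos²(θ/2); spin-down is sin²(θ/2).
θ = 140°, so P = sin²(70°) ≈ 0.883.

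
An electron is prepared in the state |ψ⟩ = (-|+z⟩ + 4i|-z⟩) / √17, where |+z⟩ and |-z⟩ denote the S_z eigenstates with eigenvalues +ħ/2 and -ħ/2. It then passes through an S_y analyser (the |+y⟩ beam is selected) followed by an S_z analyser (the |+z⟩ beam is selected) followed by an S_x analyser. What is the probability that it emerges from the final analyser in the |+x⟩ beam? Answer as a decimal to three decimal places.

First analyser (S_y): P(|+y⟩) = |⟨+y|ψ⟩|² = 9/34.
After stage 1 the state is |+y⟩; P(|+z⟩) = |⟨+z|+y⟩|² = 1/2.
After stage 2 the state is |+z⟩; P(|+x⟩) = |⟨+x|+z⟩|² = 1/2.
Joint probability = 9/34 × 1/2 × 1/2 = 0.066.

0.066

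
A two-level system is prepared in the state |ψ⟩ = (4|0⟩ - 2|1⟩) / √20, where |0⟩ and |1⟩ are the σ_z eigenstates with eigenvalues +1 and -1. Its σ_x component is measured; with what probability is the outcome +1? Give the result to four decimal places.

|+x⟩ = (|0⟩ + |1⟩)/√2, so ⟨+x|ψ⟩ = (2) / (√2·√20).
P = |2|² / 40 = 4/40.

0.1000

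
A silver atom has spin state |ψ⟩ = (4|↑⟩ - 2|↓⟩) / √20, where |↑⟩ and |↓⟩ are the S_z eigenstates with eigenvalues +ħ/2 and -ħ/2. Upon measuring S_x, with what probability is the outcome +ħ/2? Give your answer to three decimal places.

|+x⟩ = (|↑⟩ + |↓⟩)/√2, so ⟨+x|ψ⟩ = (2) / (√2·√20).
P = |2|² / 40 = 4/40.

0.100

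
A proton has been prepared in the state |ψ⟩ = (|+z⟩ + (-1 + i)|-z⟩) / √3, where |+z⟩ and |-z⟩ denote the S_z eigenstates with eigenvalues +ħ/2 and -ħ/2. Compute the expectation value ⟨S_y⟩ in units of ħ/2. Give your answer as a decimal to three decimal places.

⟨σ_y⟩ = 2 Im(a* b)/(|a|²+|b|²) with a = 1, b = (-1 + i).
a* b = (-1 + i), so ⟨σ_y⟩ = 2/3.
⟨S_y⟩ = (ħ/2)·⟨σ_y⟩.

0.667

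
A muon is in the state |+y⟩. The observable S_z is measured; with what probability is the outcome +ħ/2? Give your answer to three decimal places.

0.500

In the S_z basis, |+y⟩ = (|+z⟩ + i|-z⟩)/√2 and |+z⟩ = |+z⟩.
|⟨+z|+y⟩|² = 1/2.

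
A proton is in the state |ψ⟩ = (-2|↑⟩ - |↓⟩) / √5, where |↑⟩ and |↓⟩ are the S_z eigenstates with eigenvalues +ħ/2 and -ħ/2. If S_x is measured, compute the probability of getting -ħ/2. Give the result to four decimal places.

0.1000

|-x⟩ = (|↑⟩ - |↓⟩)/√2, so ⟨-x|ψ⟩ = (-1) / (√2·√5).
P = |-1|² / 10 = 1/10.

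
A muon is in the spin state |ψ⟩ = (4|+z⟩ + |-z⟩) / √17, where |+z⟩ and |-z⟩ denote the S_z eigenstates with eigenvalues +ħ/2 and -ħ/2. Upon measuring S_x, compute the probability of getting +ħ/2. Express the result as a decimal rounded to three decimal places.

|+x⟩ = (|+z⟩ + |-z⟩)/√2, so ⟨+x|ψ⟩ = (5) / (√2·√17).
P = |5|² / 34 = 25/34.

0.735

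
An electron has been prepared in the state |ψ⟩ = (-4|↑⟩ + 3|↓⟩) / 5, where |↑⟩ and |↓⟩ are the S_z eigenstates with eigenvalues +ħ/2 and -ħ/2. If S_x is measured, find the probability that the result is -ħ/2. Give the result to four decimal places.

|-x⟩ = (|↑⟩ - |↓⟩)/√2, so ⟨-x|ψ⟩ = (-7) / (√2·5).
P = |-7|² / 50 = 49/50.

0.9800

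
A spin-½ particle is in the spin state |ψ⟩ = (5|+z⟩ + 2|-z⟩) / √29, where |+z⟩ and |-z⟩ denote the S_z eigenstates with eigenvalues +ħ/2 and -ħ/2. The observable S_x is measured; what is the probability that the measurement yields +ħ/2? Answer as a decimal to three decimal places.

|+x⟩ = (|+z⟩ + |-z⟩)/√2, so ⟨+x|ψ⟩ = (7) / (√2·√29).
P = |7|² / 58 = 49/58.

0.845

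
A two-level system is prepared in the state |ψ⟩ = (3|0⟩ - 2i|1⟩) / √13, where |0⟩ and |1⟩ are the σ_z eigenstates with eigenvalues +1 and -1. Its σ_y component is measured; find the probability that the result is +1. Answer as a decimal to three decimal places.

|+y⟩ = (|0⟩ + i|1⟩)/√2, so ⟨+y|ψ⟩ = (1) / (√2·√13).
P = |1|² / 26 = 1/26.

0.038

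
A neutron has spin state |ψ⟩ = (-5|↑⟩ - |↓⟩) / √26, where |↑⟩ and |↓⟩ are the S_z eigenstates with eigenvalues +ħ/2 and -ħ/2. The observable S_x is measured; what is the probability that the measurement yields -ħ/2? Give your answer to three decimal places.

|-x⟩ = (|↑⟩ - |↓⟩)/√2, so ⟨-x|ψ⟩ = (-4) / (√2·√26).
P = |-4|² / 52 = 16/52.

0.308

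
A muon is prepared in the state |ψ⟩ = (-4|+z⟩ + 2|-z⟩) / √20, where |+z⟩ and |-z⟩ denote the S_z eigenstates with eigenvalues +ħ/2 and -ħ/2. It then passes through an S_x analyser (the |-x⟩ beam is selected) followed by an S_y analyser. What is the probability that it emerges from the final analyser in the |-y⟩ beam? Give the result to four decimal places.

First analyser (S_x): P(|-x⟩) = |⟨-x|ψ⟩|² = 36/40.
After stage 1 the state is |-x⟩; P(|-y⟩) = |⟨-y|-x⟩|² = 1/2.
Joint probability = 36/40 × 1/2 = 0.4500.

0.4500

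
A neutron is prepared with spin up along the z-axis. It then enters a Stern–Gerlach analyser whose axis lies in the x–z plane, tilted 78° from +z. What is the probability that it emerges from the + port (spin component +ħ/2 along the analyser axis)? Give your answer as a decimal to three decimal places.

0.604

For spin-½, the probability of finding spin-up along an axis at angle θ to the initial spin direction is cos²(θ/2); spin-down is sin²(θ/2).
θ = 78°, so P = cos²(39°) ≈ 0.604.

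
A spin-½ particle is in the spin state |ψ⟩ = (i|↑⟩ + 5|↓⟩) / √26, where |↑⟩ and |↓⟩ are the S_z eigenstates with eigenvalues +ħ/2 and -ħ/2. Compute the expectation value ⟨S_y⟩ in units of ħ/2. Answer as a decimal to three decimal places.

⟨σ_y⟩ = 2 Im(a* b)/(|a|²+|b|²) with a = i, b = 5.
a* b = -5i, so ⟨σ_y⟩ = -10/26.
⟨S_y⟩ = (ħ/2)·⟨σ_y⟩.

-0.385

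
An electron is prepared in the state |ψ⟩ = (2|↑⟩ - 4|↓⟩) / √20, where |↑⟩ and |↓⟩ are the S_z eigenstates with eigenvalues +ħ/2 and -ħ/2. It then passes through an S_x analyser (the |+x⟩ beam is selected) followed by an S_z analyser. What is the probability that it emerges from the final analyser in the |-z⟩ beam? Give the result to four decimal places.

0.0500

First analyser (S_x): P(|+x⟩) = |⟨+x|ψ⟩|² = 4/40.
After stage 1 the state is |+x⟩; P(|-z⟩) = |⟨-z|+x⟩|² = 1/2.
Joint probability = 4/40 × 1/2 = 0.0500.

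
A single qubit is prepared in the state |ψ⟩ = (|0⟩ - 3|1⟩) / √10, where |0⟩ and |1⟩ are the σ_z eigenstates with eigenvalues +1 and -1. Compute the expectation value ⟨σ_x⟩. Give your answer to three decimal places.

⟨σ_x⟩ = 2 Re(a* b)/(|a|²+|b|²) with a = 1, b = -3.
a* b = -3, so ⟨σ_x⟩ = -6/10.

-0.600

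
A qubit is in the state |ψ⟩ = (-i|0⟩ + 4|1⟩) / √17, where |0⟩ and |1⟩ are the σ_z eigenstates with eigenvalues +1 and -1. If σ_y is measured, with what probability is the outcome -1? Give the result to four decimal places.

|-y⟩ = (|0⟩ - i|1⟩)/√2, so ⟨-y|ψ⟩ = (3i) / (√2·√17).
P = |3i|² / 34 = 9/34.

0.2647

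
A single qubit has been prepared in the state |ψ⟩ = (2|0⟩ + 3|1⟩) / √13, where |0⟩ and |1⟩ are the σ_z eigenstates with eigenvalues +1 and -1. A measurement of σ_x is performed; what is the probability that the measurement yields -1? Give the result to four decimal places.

0.0385

|-x⟩ = (|0⟩ - |1⟩)/√2, so ⟨-x|ψ⟩ = (-1) / (√2·√13).
P = |-1|² / 26 = 1/26.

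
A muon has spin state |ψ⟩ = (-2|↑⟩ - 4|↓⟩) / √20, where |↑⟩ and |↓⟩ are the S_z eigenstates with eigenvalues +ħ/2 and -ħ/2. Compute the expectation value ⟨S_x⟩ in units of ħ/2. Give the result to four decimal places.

0.8000

⟨σ_x⟩ = 2 Re(a* b)/(|a|²+|b|²) with a = -2, b = -4.
a* b = 8, so ⟨σ_x⟩ = 16/20.
⟨S_x⟩ = (ħ/2)·⟨σ_x⟩.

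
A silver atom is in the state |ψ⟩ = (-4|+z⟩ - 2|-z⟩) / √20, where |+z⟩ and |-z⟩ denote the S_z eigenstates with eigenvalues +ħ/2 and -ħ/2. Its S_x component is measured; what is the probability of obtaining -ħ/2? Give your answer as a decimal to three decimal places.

0.100

|-x⟩ = (|+z⟩ - |-z⟩)/√2, so ⟨-x|ψ⟩ = (-2) / (√2·√20).
P = |-2|² / 40 = 4/40.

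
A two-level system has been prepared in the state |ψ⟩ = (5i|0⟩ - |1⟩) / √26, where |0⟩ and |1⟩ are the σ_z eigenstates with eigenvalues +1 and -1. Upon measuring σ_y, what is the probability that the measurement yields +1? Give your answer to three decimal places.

0.692

|+y⟩ = (|0⟩ + i|1⟩)/√2, so ⟨+y|ψ⟩ = (6i) / (√2·√26).
P = |6i|² / 52 = 36/52.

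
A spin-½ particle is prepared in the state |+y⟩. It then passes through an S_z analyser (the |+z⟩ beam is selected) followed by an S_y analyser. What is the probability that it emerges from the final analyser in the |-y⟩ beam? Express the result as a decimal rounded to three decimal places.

First analyser (S_z): from |+y⟩, P(|+z⟩) = 1/2.
After stage 1 the state is |+z⟩; P(|-y⟩) = |⟨-y|+z⟩|² = 1/2.
Joint probability = 1/2 × 1/2 = 0.250.

0.250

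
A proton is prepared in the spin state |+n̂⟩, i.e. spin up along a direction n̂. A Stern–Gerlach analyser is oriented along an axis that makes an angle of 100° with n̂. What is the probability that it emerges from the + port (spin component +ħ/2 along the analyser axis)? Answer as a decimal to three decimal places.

For spin-½, the probability of finding spin-up along an axis at angle θ to the initial spin direction is cos²(θ/2); spin-down is sin²(θ/2).
θ = 100°, so P = cos²(50°) ≈ 0.413.

0.413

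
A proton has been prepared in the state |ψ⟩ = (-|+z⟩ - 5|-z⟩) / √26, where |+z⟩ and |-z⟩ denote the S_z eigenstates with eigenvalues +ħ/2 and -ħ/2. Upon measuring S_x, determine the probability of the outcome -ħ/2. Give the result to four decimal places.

0.3077

|-x⟩ = (|+z⟩ - |-z⟩)/√2, so ⟨-x|ψ⟩ = (4) / (√2·√26).
P = |4|² / 52 = 16/52.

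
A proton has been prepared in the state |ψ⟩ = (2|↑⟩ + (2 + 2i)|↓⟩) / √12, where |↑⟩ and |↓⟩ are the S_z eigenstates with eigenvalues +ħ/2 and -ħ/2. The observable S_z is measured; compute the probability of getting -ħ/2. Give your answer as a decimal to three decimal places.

0.667

The -ħ/2 outcome corresponds to |↓⟩. Its amplitude in |ψ⟩ is (2 + 2i)/√12.
P = |2 + 2i|² / 12 = 8/12.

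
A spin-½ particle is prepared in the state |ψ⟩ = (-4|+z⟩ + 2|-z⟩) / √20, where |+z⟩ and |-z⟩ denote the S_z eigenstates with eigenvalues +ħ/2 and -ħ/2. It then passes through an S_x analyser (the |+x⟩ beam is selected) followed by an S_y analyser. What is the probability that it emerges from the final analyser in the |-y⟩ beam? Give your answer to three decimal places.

0.050

First analyser (S_x): P(|+x⟩) = |⟨+x|ψ⟩|² = 4/40.
After stage 1 the state is |+x⟩; P(|-y⟩) = |⟨-y|+x⟩|² = 1/2.
Joint probability = 4/40 × 1/2 = 0.050.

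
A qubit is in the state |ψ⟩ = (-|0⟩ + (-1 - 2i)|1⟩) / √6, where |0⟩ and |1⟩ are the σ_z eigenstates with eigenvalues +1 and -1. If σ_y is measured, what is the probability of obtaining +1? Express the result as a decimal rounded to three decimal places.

0.833

|+y⟩ = (|0⟩ + i|1⟩)/√2, so ⟨+y|ψ⟩ = (-3 + i) / (√2·√6).
P = |-3 + i|² / 12 = 10/12.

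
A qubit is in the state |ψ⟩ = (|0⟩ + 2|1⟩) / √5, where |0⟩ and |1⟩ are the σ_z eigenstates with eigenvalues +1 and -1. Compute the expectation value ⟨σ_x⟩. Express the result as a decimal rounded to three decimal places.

⟨σ_x⟩ = 2 Re(a* b)/(|a|²+|b|²) with a = 1, b = 2.
a* b = 2, so ⟨σ_x⟩ = 4/5.

0.800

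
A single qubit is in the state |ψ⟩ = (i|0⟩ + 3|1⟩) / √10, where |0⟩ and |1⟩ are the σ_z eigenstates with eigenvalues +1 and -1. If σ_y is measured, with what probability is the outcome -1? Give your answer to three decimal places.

0.800

|-y⟩ = (|0⟩ - i|1⟩)/√2, so ⟨-y|ψ⟩ = (4i) / (√2·√10).
P = |4i|² / 20 = 16/20.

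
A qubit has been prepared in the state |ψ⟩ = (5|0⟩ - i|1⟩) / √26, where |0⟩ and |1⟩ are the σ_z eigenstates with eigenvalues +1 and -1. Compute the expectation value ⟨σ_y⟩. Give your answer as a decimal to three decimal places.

⟨σ_y⟩ = 2 Im(a* b)/(|a|²+|b|²) with a = 5, b = -i.
a* b = -5i, so ⟨σ_y⟩ = -10/26.

-0.385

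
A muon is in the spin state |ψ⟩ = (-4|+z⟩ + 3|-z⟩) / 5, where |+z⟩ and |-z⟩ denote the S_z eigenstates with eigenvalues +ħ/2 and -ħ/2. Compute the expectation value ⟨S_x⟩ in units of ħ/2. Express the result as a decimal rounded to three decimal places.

-0.960

⟨σ_x⟩ = 2 Re(a* b)/(|a|²+|b|²) with a = -4, b = 3.
a* b = -12, so ⟨σ_x⟩ = -24/25.
⟨S_x⟩ = (ħ/2)·⟨σ_x⟩.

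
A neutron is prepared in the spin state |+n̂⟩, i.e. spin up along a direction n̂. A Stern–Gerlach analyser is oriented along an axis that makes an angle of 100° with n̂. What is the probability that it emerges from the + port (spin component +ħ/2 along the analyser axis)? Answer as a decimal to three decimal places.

For spin-½, the probability of finding spin-up along an axis at angle θ to the initial spin direction is cos²(θ/2); spin-down is sin²(θ/2).
θ = 100°, so P = cos²(50°) ≈ 0.413.

0.413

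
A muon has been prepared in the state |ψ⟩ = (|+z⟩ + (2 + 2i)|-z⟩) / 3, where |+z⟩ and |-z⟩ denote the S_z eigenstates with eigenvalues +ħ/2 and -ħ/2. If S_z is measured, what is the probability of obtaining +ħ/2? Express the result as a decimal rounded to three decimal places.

0.111

The +ħ/2 outcome corresponds to |+z⟩. Its amplitude in |ψ⟩ is 1/3.
P = |1|² / 9 = 1/9.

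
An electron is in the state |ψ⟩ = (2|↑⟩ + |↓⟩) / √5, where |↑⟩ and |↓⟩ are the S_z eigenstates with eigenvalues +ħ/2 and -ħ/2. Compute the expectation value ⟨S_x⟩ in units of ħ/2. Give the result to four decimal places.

0.8000

⟨σ_x⟩ = 2 Re(a* b)/(|a|²+|b|²) with a = 2, b = 1.
a* b = 2, so ⟨σ_x⟩ = 4/5.
⟨S_x⟩ = (ħ/2)·⟨σ_x⟩.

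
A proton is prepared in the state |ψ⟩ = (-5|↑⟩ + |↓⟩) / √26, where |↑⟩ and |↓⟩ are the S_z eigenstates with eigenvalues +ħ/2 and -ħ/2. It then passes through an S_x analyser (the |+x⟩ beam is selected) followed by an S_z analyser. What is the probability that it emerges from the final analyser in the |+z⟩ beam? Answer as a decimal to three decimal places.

0.154

First analyser (S_x): P(|+x⟩) = |⟨+x|ψ⟩|² = 16/52.
After stage 1 the state is |+x⟩; P(|+z⟩) = |⟨+z|+x⟩|² = 1/2.
Joint probability = 16/52 × 1/2 = 0.154.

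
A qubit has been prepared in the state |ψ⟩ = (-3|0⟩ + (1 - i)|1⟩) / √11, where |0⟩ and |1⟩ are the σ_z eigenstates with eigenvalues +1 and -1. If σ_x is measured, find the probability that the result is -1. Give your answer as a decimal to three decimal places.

|-x⟩ = (|0⟩ - |1⟩)/√2, so ⟨-x|ψ⟩ = (-4 + i) / (√2·√11).
P = |-4 + i|² / 22 = 17/22.

0.773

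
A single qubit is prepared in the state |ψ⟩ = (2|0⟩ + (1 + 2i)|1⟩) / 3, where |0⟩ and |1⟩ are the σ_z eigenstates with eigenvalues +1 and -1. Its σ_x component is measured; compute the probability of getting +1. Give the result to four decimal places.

|+x⟩ = (|0⟩ + |1⟩)/√2, so ⟨+x|ψ⟩ = (3 + 2i) / (√2·3).
P = |3 + 2i|² / 18 = 13/18.

0.7222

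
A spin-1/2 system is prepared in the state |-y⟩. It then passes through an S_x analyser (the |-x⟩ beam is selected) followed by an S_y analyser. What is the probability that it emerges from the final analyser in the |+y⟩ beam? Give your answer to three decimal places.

0.250

First analyser (S_x): from |-y⟩, P(|-x⟩) = 1/2.
After stage 1 the state is |-x⟩; P(|+y⟩) = |⟨+y|-x⟩|² = 1/2.
Joint probability = 1/2 × 1/2 = 0.250.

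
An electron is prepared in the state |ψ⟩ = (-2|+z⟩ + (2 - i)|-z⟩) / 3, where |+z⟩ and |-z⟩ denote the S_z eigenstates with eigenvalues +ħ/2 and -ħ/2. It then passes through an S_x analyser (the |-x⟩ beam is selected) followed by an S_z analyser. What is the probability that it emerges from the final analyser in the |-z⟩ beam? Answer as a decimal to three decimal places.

0.472

First analyser (S_x): P(|-x⟩) = |⟨-x|ψ⟩|² = 17/18.
After stage 1 the state is |-x⟩; P(|-z⟩) = |⟨-z|-x⟩|² = 1/2.
Joint probability = 17/18 × 1/2 = 0.472.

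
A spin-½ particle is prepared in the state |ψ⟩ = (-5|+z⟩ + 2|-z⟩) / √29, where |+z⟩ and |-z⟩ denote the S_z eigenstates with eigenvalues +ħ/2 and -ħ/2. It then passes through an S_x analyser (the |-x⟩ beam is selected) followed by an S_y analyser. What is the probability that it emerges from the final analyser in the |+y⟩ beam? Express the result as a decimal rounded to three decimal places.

0.422

First analyser (S_x): P(|-x⟩) = |⟨-x|ψ⟩|² = 49/58.
After stage 1 the state is |-x⟩; P(|+y⟩) = |⟨+y|-x⟩|² = 1/2.
Joint probability = 49/58 × 1/2 = 0.422.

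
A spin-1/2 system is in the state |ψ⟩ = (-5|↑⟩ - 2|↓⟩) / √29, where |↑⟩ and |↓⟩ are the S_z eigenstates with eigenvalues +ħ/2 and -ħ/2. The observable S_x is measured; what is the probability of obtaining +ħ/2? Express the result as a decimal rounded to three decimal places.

|+x⟩ = (|↑⟩ + |↓⟩)/√2, so ⟨+x|ψ⟩ = (-7) / (√2·√29).
P = |-7|² / 58 = 49/58.

0.845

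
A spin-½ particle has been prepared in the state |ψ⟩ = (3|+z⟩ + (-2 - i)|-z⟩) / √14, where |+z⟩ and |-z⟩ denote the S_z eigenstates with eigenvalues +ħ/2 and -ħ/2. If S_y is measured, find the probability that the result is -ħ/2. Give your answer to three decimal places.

0.714

|-y⟩ = (|+z⟩ - i|-z⟩)/√2, so ⟨-y|ψ⟩ = (4 - 2i) / (√2·√14).
P = |4 - 2i|² / 28 = 20/28.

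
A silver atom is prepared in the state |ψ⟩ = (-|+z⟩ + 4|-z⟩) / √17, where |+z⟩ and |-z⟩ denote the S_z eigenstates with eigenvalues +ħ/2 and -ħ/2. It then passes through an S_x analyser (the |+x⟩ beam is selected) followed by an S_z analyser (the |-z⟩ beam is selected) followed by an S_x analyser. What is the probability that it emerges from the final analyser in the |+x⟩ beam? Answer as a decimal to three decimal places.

0.066

First analyser (S_x): P(|+x⟩) = |⟨+x|ψ⟩|² = 9/34.
After stage 1 the state is |+x⟩; P(|-z⟩) = |⟨-z|+x⟩|² = 1/2.
After stage 2 the state is |-z⟩; P(|+x⟩) = |⟨+x|-z⟩|² = 1/2.
Joint probability = 9/34 × 1/2 × 1/2 = 0.066.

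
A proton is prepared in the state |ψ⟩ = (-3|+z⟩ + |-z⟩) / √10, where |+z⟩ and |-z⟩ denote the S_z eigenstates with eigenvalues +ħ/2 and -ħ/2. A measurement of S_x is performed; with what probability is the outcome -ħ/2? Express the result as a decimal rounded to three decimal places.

0.800

|-x⟩ = (|+z⟩ - |-z⟩)/√2, so ⟨-x|ψ⟩ = (-4) / (√2·√10).
P = |-4|² / 20 = 16/20.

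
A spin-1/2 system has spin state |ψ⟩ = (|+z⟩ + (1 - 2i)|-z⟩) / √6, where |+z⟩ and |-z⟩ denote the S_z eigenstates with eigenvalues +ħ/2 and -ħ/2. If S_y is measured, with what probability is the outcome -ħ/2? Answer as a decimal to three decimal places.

|-y⟩ = (|+z⟩ - i|-z⟩)/√2, so ⟨-y|ψ⟩ = (3 + i) / (√2·√6).
P = |3 + i|² / 12 = 10/12.

0.833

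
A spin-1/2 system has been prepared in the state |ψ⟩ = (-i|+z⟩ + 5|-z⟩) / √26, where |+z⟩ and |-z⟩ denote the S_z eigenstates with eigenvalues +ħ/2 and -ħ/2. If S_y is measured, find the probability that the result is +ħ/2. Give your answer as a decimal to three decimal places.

|+y⟩ = (|+z⟩ + i|-z⟩)/√2, so ⟨+y|ψ⟩ = (-6i) / (√2·√26).
P = |-6i|² / 52 = 36/52.

0.692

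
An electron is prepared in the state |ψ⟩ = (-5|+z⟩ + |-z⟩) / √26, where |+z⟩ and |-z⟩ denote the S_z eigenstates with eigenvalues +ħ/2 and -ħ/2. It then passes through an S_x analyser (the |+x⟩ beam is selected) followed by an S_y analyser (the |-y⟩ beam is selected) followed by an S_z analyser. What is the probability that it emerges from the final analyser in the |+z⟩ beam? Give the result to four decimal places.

First analyser (S_x): P(|+x⟩) = |⟨+x|ψ⟩|² = 16/52.
After stage 1 the state is |+x⟩; P(|-y⟩) = |⟨-y|+x⟩|² = 1/2.
After stage 2 the state is |-y⟩; P(|+z⟩) = |⟨+z|-y⟩|² = 1/2.
Joint probability = 16/52 × 1/2 × 1/2 = 0.0769.

0.0769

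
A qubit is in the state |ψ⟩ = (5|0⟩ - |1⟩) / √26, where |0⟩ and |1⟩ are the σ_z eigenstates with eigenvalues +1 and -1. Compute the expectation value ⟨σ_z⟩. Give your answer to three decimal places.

⟨σ_z⟩ = |a|² - |b|² divided by |a|²+|b|², with a, b the |0⟩, |1⟩ amplitudes.
= (25 - 1)/26 = 24/26.

0.923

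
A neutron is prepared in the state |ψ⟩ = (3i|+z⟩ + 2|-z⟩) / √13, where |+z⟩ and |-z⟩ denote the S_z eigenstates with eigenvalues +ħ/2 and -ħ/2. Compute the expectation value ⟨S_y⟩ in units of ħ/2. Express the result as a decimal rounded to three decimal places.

-0.923

⟨σ_y⟩ = 2 Im(a* b)/(|a|²+|b|²) with a = 3i, b = 2.
a* b = -6i, so ⟨σ_y⟩ = -12/13.
⟨S_y⟩ = (ħ/2)·⟨σ_y⟩.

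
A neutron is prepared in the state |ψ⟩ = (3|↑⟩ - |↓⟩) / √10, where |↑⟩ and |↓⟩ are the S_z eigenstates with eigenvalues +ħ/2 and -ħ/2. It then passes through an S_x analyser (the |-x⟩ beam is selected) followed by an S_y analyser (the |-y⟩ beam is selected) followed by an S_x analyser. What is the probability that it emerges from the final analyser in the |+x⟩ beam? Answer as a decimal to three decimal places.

0.200

First analyser (S_x): P(|-x⟩) = |⟨-x|ψ⟩|² = 16/20.
After stage 1 the state is |-x⟩; P(|-y⟩) = |⟨-y|-x⟩|² = 1/2.
After stage 2 the state is |-y⟩; P(|+x⟩) = |⟨+x|-y⟩|² = 1/2.
Joint probability = 16/20 × 1/2 × 1/2 = 0.200.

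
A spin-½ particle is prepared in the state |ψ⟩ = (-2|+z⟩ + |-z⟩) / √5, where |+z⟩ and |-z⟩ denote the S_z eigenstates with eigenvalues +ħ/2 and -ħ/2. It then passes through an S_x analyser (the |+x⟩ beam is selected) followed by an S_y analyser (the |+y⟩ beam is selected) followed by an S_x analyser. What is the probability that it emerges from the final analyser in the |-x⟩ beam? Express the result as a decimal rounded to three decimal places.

0.025

First analyser (S_x): P(|+x⟩) = |⟨+x|ψ⟩|² = 1/10.
After stage 1 the state is |+x⟩; P(|+y⟩) = |⟨+y|+x⟩|² = 1/2.
After stage 2 the state is |+y⟩; P(|-x⟩) = |⟨-x|+y⟩|² = 1/2.
Joint probability = 1/10 × 1/2 × 1/2 = 0.025.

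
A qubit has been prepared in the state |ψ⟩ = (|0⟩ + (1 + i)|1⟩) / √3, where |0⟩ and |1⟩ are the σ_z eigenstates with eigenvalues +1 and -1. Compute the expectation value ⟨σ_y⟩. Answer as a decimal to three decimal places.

0.667

⟨σ_y⟩ = 2 Im(a* b)/(|a|²+|b|²) with a = 1, b = (1 + i).
a* b = (1 + i), so ⟨σ_y⟩ = 2/3.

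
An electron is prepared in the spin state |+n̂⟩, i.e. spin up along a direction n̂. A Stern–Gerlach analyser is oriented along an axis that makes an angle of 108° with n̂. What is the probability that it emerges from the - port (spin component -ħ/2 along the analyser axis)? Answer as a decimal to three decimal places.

0.655

For spin-½, the probability of finding spin-up along an axis at angle θ to the initial spin direction is cos²(θ/2); spin-down is sin²(θ/2).
θ = 108°, so P = sin²(54°) ≈ 0.655.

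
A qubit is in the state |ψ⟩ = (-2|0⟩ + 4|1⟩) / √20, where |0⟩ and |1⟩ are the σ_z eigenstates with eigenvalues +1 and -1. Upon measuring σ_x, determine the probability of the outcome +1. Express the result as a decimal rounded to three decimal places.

0.100

|+x⟩ = (|0⟩ + |1⟩)/√2, so ⟨+x|ψ⟩ = (2) / (√2·√20).
P = |2|² / 40 = 4/40.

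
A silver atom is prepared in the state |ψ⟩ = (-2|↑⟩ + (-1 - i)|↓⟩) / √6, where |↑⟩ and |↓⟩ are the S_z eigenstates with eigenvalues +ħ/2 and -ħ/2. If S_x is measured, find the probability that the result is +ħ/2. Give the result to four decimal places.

0.8333

|+x⟩ = (|↑⟩ + |↓⟩)/√2, so ⟨+x|ψ⟩ = (-3 - i) / (√2·√6).
P = |-3 - i|² / 12 = 10/12.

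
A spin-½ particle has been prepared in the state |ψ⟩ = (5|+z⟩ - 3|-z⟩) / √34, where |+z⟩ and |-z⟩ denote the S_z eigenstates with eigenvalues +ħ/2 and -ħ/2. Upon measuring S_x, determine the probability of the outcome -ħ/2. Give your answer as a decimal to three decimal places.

|-x⟩ = (|+z⟩ - |-z⟩)/√2, so ⟨-x|ψ⟩ = (8) / (√2·√34).
P = |8|² / 68 = 64/68.

0.941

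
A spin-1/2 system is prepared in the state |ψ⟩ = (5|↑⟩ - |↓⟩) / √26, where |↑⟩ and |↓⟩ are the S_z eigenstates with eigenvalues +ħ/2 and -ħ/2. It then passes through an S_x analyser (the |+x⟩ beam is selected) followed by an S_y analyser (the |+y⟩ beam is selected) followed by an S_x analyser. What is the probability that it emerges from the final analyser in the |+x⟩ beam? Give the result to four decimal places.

First analyser (S_x): P(|+x⟩) = |⟨+x|ψ⟩|² = 16/52.
After stage 1 the state is |+x⟩; P(|+y⟩) = |⟨+y|+x⟩|² = 1/2.
After stage 2 the state is |+y⟩; P(|+x⟩) = |⟨+x|+y⟩|² = 1/2.
Joint probability = 16/52 × 1/2 × 1/2 = 0.0769.

0.0769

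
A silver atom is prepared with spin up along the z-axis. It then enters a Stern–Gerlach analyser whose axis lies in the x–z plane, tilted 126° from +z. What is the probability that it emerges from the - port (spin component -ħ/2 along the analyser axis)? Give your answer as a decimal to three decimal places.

For spin-½, the probability of finding spin-up along an axis at angle θ to the initial spin direction is cos²(θ/2); spin-down is sin²(θ/2).
θ = 126°, so P = sin²(63°) ≈ 0.794.

0.794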